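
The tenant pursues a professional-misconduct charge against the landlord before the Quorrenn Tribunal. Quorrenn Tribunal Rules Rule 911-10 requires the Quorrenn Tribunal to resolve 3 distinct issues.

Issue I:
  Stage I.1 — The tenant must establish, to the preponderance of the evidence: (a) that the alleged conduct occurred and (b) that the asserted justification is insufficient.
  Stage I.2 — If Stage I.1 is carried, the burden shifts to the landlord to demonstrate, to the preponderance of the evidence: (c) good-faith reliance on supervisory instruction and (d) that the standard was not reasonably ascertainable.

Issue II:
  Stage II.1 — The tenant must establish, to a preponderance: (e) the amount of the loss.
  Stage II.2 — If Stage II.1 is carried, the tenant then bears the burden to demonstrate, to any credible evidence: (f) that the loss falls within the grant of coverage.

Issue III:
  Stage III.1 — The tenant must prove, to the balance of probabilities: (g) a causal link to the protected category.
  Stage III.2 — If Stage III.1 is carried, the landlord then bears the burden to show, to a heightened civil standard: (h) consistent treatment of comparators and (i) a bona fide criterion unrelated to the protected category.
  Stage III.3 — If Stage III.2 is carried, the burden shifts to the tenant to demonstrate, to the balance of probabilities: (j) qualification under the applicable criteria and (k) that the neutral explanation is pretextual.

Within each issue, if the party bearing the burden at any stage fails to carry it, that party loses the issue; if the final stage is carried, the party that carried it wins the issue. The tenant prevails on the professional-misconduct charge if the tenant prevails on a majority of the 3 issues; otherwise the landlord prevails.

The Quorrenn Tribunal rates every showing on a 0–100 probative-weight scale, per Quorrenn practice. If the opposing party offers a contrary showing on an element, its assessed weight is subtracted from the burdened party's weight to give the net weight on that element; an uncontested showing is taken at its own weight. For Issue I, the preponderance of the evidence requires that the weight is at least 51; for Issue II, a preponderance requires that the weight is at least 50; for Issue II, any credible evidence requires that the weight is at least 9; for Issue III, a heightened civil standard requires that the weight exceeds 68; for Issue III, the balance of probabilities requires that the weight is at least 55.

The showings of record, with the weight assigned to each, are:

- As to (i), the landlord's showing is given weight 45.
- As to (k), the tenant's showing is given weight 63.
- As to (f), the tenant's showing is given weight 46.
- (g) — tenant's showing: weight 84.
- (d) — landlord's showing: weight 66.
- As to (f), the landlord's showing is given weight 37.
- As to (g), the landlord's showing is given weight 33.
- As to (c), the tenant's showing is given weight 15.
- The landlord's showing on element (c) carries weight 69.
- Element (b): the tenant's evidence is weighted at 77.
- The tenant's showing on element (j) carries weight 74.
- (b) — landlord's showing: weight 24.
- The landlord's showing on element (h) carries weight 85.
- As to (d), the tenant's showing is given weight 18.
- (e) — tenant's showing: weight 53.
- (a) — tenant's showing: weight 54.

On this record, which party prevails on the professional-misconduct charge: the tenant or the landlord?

— Issue I —
At Stage I.1 the tenant must meet the preponderance of the evidence (weight is at least 51): on (a) the weight is 54, ≥ 51, so (a) meets the standard; on (b) the weight is 77 less the opposing 24 gives net 53, ≥ 51, so (b) meets the standard.
  Stage I.1 carried; the burden shifts to the landlord.
At Stage I.2 the landlord must meet the preponderance of the evidence (weight is at least 51): on (c) the weight is 69 less the opposing 15 gives net 54, ≥ 51, so (c) meets the standard; on (d) the weight is 66 less the opposing 18 gives net 48, which does not reach 51, so (d) does not meet the standard.
  The landlord does not carry Stage I.2.
The analysis ends at Stage I.2; the tenant prevails on this issue.
— Issue II —
Stage II.1 (tenant, a preponderance, weight is at least 50): (e) 53 ≥ 50 — meets.
  All elements met. The tenant retains the burden for Stage II.2.
Stage II.2 (tenant, any credible evidence, weight is at least 9): (f) net 46−37=9 ≥ 9 — meets.
  All elements met at the final stage.
Every stage carried; the tenant prevails on this issue.
— Issue III —
Stage III.1 — burden on tenant; standard: the balance of probabilities (weight is at least 55).
    (g): 84 − 33 = 51 < 55 [not met]
  The tenant does not carry Stage III.1.
The landlord prevails on this issue.
Per-issue: Issue I → tenant; Issue II → tenant; Issue III → landlord. The tenant must prevail on a majority of issues; overall, the tenant prevails.

tenant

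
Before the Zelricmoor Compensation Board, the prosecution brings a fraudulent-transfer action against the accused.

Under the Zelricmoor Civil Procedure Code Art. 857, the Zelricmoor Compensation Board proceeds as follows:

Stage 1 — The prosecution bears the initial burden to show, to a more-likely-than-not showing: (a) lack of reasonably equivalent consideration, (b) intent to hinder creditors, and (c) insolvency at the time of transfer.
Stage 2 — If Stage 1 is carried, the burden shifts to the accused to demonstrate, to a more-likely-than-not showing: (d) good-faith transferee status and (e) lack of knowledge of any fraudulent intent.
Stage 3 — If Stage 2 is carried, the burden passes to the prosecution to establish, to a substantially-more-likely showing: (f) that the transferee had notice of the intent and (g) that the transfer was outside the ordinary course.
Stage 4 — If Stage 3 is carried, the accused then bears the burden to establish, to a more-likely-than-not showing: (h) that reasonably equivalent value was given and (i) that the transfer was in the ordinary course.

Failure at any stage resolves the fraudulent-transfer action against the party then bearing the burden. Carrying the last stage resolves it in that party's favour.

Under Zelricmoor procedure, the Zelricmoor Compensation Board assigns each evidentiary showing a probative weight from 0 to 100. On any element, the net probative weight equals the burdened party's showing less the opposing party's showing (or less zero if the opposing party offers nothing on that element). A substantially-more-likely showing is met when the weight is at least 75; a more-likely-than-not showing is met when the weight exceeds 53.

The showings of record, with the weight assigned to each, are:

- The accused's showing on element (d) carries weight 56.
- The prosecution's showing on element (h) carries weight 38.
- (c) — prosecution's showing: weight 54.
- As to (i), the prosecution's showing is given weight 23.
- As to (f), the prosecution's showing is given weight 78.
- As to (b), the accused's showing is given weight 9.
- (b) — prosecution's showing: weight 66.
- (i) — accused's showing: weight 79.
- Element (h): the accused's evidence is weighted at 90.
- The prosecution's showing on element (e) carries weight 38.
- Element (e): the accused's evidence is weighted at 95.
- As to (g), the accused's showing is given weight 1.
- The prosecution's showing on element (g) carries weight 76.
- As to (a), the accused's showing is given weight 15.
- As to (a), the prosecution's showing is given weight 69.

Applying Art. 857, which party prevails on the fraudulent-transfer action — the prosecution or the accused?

prosecution

At Stage 1 the prosecution must meet a more-likely-than-not showing (weight exceeds 53): on (a) the weight is 69 less the opposing 15 gives net 54, > 53, so (a) meets the standard; on (b) the weight is 66 less the opposing 9 gives net 57, > 53, so (b) meets the standard; on (c) the weight is 54, > 53, so (c) meets the standard.
  Stage 1 is satisfied; the onus moves to the accused.
At Stage 2 the accused must meet a more-likely-than-not showing (weight exceeds 53): on (d) the weight is 56, > 53, so (d) meets the standard; on (e) the weight is 95 less the opposing 38 gives net 57, which does exceed 53, so (e) meets the standard.
  All elements met. The burden passes to the prosecution.
At Stage 3 the prosecution must meet a substantially-more-likely showing (weight is at least 75): on (f) the weight is 78, which does reach 75, so (f) meets the standard; on (g) the weight is 76 less the opposing 1 gives net 75, which does reach 75, so (g) meets the standard.
  The prosecution carries Stage 3; the accused now bears the burden.
At Stage 4 the accused must meet a more-likely-than-not showing (weight exceeds 53): on (h) the weight is 90 less the opposing 38 gives net 52, ≤ 53, so (h) does not meet the standard; on (i) the weight is 79 less the opposing 23 gives net 56, which does exceed 53, so (i) meets the standard.
  Stage 4 not carried; the accused fails its burden.
So the prosecution prevails.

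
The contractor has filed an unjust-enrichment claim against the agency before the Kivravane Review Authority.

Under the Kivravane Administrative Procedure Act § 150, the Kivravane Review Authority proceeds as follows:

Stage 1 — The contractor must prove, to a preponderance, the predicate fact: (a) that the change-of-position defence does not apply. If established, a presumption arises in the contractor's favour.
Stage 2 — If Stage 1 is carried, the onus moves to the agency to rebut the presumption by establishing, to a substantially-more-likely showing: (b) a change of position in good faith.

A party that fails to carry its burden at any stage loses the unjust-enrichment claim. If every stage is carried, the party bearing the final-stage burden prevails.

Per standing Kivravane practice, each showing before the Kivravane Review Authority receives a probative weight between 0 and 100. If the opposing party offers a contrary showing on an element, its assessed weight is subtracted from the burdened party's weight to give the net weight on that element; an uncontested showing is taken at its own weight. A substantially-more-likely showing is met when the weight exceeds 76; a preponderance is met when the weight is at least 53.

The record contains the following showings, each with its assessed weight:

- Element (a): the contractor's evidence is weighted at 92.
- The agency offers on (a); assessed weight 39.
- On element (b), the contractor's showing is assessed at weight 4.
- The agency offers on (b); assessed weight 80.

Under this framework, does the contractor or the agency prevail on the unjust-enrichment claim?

contractor

Stage 1 — burden on contractor; standard: a preponderance (weight is at least 53).
    (a): 92 − 39 = 53 ≥ 53 [met]
  Stage 1 is satisfied; the onus moves to the agency.
Stage 2 — burden on agency; standard: a substantially-more-likely showing (weight exceeds 76).
    (b): 80 − 4 = 76 ≤ 76 [not met]
  Stage 2 not carried; the agency fails its burden.
The analysis ends at Stage 2; the contractor prevails.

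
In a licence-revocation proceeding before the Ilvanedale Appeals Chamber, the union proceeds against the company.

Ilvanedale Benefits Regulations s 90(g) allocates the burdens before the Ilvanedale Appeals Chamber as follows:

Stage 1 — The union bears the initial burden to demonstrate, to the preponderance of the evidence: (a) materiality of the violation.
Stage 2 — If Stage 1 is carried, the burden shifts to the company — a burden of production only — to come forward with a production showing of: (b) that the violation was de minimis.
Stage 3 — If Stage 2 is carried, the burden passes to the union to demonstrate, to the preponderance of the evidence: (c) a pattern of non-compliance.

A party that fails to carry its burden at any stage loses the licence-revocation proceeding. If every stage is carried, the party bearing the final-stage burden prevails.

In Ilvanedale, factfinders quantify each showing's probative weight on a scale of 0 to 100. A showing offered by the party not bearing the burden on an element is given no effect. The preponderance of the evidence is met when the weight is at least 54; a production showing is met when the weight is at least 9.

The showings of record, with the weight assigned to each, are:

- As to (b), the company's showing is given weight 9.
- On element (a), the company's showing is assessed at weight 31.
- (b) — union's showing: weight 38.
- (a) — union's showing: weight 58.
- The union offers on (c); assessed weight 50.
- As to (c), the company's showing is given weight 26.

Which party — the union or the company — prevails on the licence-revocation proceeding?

Stage 1 (union, the preponderance of the evidence, weight is at least 54): (a) 58 (company's 31 disregarded) ≥ 54 — meets.
  Stage 1 carried; the burden shifts to the company.
Stage 2 (company, a production showing, weight is at least 9): (b) 9 (union's 38 disregarded) ≥ 9 — meets.
  All elements met. The burden passes to the union.
Stage 3 (union, the preponderance of the evidence, weight is at least 54): (c) 50 (company's 26 disregarded) < 54 — fails.
  Stage 3 not carried; the union fails its burden.
The company prevails.

company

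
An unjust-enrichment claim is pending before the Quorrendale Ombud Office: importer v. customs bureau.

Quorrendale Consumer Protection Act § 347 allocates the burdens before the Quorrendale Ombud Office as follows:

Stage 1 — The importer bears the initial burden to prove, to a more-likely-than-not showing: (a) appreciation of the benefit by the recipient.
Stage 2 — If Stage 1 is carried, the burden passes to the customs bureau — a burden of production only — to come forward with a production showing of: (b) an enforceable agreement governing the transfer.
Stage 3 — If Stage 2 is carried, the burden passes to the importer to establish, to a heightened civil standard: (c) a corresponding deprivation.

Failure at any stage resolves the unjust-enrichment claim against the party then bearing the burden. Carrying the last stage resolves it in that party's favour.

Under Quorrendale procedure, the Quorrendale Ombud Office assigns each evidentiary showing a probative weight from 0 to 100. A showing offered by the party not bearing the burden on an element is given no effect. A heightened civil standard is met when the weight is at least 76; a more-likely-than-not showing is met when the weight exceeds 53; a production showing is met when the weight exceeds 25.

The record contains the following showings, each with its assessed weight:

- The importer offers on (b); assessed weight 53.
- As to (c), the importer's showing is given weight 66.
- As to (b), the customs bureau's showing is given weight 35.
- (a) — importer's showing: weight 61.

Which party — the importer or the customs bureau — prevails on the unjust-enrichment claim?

customs bureau

At Stage 1 the importer must meet a more-likely-than-not showing (weight exceeds 53): on (a) the weight is 61, which does exceed 53, so (a) meets the standard.
  All elements met. The burden passes to the customs bureau.
At Stage 2 the customs bureau must meet a production showing (weight exceeds 25): on (b) the weight is 35 (the importer's 53 is given no effect), > 25, so (b) meets the standard.
  All elements met. The burden passes to the importer.
At Stage 3 the importer must meet a heightened civil standard (weight is at least 76): on (c) the weight is 66, which does not reach 76, so (c) does not meet the standard.
  Stage 3 not carried; the importer fails its burden.
So the customs bureau prevails.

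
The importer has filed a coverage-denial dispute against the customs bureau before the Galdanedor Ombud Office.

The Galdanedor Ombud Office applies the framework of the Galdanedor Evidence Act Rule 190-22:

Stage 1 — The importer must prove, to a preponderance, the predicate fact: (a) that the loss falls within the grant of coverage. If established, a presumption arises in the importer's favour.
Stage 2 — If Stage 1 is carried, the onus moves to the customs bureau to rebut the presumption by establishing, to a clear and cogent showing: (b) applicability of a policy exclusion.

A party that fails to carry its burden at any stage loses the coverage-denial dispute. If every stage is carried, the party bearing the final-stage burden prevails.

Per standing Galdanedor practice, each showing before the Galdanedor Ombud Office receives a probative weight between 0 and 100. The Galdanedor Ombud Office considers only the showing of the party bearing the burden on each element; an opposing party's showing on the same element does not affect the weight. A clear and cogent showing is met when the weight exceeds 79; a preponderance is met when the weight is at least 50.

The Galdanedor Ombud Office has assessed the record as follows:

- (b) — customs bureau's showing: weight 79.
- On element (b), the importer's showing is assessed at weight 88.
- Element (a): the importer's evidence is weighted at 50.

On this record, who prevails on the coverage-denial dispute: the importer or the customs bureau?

Stage 1 (importer, a preponderance, weight is at least 50): (a) 50 ≥ 50 — meets.
  All elements met. The burden passes to the customs bureau.
Stage 2 (customs bureau, a clear and cogent showing, weight exceeds 79): (b) 79 (importer's 88 disregarded) ≤ 79 — fails.
  The customs bureau does not carry Stage 2.
The analysis ends at Stage 2; the importer prevails.

importer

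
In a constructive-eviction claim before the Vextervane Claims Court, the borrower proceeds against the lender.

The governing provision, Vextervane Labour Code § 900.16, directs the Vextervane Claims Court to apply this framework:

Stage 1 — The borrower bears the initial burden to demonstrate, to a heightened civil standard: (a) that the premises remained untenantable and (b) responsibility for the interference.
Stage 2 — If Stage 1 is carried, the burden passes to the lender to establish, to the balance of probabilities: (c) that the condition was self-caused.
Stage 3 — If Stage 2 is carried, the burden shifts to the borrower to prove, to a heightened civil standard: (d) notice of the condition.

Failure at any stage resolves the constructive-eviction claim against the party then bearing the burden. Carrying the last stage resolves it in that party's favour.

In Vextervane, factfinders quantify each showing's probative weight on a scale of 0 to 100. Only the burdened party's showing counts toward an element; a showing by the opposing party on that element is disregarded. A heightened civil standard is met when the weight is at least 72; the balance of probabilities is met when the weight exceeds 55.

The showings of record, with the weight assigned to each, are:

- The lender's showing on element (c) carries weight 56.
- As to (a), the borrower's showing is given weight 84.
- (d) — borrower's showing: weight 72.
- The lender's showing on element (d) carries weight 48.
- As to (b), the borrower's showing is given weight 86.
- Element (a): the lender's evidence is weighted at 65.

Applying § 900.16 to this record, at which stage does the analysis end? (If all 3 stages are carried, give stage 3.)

stage 3

Stage 1 (borrower, a heightened civil standard, weight is at least 72): (a) 84 (lender's 65 disregarded) ≥ 72 — meets; (b) 86 ≥ 72 — meets.
  Stage 1 carried; the burden shifts to the lender.
Stage 2 (lender, the balance of probabilities, weight exceeds 55): (c) 56 > 55 — meets.
  Stage 2 carried; the burden shifts to the borrower.
Stage 3 (borrower, a heightened civil standard, weight is at least 72): (d) 72 (lender's 48 disregarded) ≥ 72 — meets.
  Stage 3 carried; the final stage is satisfied.
With every stage satisfied, the borrower prevails.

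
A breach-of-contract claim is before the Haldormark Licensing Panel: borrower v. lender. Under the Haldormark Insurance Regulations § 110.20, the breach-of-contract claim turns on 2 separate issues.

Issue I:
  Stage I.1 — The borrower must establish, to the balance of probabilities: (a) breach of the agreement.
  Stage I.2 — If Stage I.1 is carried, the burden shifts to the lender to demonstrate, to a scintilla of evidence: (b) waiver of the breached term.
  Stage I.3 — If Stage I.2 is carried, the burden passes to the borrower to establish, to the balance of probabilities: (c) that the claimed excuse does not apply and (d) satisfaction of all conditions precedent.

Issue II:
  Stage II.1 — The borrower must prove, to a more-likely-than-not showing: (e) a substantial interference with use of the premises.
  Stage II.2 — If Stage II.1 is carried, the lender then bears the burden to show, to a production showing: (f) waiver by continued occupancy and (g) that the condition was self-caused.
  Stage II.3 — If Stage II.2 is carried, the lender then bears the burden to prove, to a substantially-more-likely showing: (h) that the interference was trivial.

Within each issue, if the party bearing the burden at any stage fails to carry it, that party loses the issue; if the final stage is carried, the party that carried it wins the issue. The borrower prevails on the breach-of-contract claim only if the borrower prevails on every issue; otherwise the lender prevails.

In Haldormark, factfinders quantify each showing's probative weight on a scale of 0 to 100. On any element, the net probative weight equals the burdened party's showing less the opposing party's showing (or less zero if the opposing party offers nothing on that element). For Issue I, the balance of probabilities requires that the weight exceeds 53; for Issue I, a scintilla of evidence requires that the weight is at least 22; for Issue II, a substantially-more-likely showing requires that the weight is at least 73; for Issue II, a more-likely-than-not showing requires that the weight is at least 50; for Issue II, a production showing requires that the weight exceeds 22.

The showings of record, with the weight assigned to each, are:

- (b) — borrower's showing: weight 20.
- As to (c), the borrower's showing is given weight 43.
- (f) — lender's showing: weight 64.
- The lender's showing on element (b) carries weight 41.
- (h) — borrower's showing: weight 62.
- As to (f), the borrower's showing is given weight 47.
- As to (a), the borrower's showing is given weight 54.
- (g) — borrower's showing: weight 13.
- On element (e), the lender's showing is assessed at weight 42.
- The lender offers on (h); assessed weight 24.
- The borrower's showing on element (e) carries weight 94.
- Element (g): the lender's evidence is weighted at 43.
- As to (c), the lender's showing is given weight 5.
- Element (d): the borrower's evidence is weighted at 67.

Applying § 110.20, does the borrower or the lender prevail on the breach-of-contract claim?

borrower

— Issue I —
At Stage I.1 the borrower must meet the balance of probabilities (weight exceeds 53): on (a) the weight is 54, > 53, so (a) meets the standard.
  Stage I.1 is satisfied; the onus moves to the lender.
At Stage I.2 the lender must meet a scintilla of evidence (weight is at least 22): on (b) the weight is 41 less the opposing 20 gives net 21, < 22, so (b) does not meet the standard.
  The lender does not carry Stage I.2.
The analysis ends at Stage I.2; the borrower prevails on this issue.
— Issue II —
Stage II.1 (borrower, a more-likely-than-not showing, weight is at least 50): (e) net 94−42=52 ≥ 50 — meets.
  All elements met. The burden passes to the lender.
Stage II.2 (lender, a production showing, weight exceeds 22): (f) net 64−47=17 ≤ 22 — fails; (g) net 43−13=30 > 22 — meets.
  Not every element is met, so the lender fails to carry Stage II.2.
The analysis ends at Stage II.2; the borrower prevails on this issue.
Per-issue: Issue I → borrower; Issue II → borrower. The borrower must prevail on every issue; overall, the borrower prevails.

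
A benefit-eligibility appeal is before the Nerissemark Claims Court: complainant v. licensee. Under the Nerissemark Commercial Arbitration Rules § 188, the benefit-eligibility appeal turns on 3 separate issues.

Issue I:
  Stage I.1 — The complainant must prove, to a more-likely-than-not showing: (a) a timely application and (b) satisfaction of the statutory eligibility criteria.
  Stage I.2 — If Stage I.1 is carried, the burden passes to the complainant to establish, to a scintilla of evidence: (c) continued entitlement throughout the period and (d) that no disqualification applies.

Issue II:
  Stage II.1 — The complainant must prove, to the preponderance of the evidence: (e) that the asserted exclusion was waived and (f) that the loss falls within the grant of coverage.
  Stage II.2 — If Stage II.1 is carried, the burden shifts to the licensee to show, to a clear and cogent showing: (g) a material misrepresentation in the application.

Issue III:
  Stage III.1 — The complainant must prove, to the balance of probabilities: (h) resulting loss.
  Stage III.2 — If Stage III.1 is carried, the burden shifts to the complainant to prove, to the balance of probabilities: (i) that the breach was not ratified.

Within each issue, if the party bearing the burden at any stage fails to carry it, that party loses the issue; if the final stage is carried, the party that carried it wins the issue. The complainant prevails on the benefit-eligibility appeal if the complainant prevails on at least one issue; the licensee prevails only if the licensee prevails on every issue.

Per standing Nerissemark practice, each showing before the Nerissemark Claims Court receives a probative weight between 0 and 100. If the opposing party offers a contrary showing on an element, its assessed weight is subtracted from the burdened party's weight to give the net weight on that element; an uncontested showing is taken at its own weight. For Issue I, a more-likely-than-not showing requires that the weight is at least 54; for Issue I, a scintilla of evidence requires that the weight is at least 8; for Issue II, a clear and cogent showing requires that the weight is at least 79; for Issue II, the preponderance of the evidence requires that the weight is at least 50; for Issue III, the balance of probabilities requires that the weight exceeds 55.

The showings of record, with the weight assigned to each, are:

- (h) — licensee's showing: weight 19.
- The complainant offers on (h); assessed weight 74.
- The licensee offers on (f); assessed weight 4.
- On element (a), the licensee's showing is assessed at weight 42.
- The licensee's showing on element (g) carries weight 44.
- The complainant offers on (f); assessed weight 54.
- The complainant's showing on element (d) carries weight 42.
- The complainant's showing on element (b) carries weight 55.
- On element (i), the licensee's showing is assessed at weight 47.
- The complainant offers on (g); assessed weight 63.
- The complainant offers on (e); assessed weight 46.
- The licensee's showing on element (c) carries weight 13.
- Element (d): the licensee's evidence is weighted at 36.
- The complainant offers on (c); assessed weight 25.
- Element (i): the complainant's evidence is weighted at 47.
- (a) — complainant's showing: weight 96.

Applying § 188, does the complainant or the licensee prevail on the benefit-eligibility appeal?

licensee

— Issue I —
Stage I.1 (complainant, a more-likely-than-not showing, weight is at least 54): (a) net 96−42=54 ≥ 54 — meets; (b) 55 ≥ 54 — meets.
  Stage I.1 is satisfied; the complainant continues to bear the burden.
Stage I.2 (complainant, a scintilla of evidence, weight is at least 8): (c) net 25−13=12 ≥ 8 — meets; (d) net 42−36=6 < 8 — fails.
  Stage I.2 not carried; the complainant fails its burden.
The licensee prevails on this issue.
— Issue II —
Stage II.1 — burden on complainant; standard: the preponderance of the evidence (weight is at least 50).
    (e): 46 < 50 [not met]
    (f): 54 − 4 = 50 ≥ 50 [met]
  Stage II.1 not carried; the complainant fails its burden.
The analysis ends at Stage II.1; the licensee prevails on this issue.
— Issue III —
At Stage III.1 the complainant must meet the balance of probabilities (weight exceeds 55): on (h) the weight is 74 less the opposing 19 gives net 55, ≤ 55, so (h) does not meet the standard.
  Stage III.1 not carried; the complainant fails its burden.
The licensee prevails on this issue.
Per-issue: Issue I → licensee; Issue II → licensee; Issue III → licensee. The complainant must prevail on at least one issue; overall, the licensee prevails.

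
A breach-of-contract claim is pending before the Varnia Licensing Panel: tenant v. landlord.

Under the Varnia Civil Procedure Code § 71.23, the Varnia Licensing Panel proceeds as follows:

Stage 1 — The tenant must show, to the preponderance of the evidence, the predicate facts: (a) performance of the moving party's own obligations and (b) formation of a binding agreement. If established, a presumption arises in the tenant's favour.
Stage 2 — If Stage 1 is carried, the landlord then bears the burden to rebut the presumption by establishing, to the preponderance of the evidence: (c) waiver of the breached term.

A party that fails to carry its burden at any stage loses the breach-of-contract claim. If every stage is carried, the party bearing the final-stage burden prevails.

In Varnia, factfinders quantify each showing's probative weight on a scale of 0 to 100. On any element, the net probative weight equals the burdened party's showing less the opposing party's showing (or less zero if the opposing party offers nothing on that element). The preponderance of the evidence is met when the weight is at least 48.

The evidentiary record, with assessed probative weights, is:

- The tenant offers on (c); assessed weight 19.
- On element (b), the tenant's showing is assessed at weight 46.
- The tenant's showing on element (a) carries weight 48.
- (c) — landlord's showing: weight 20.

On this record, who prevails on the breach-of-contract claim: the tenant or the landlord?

landlord

Stage 1 — burden on tenant; standard: the preponderance of the evidence (weight is at least 48).
    (a): 48 ≥ 48 [met]
    (b): 46 < 48 [not met]
  The tenant does not carry Stage 1.
The landlord prevails.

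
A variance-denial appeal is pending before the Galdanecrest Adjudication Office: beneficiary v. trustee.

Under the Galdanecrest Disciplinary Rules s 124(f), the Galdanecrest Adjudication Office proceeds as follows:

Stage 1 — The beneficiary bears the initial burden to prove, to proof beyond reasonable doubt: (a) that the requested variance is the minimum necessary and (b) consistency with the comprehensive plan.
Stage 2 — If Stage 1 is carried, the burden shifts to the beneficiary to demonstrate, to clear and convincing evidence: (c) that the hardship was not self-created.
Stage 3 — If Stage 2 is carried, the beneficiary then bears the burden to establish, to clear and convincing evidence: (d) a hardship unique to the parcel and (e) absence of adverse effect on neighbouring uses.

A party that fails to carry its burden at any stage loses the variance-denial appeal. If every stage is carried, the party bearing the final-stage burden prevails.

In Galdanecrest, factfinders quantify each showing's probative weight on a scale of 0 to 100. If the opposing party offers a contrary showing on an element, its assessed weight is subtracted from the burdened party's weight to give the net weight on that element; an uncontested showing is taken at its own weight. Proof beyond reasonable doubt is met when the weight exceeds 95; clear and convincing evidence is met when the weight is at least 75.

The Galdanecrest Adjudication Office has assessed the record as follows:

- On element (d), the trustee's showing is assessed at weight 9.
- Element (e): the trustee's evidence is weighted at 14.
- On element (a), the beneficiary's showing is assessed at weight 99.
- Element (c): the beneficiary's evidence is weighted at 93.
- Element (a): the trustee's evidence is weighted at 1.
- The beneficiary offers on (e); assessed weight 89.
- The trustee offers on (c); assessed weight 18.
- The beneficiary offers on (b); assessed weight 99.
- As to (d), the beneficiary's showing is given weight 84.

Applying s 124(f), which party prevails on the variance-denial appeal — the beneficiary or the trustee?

beneficiary

Stage 1 (beneficiary, proof beyond reasonable doubt, weight exceeds 95): (a) net 99−1=98 > 95 — meets; (b) 99 > 95 — meets.
  Stage 1 is satisfied; the beneficiary continues to bear the burden.
Stage 2 (beneficiary, clear and convincing evidence, weight is at least 75): (c) net 93−18=75 ≥ 75 — meets.
  Stage 2 is satisfied; the beneficiary continues to bear the burden.
Stage 3 (beneficiary, clear and convincing evidence, weight is at least 75): (d) net 84−9=75 ≥ 75 — meets; (e) net 89−14=75 ≥ 75 — meets.
  Stage 3 carried; the final stage is satisfied.
Every stage carried; the beneficiary prevails.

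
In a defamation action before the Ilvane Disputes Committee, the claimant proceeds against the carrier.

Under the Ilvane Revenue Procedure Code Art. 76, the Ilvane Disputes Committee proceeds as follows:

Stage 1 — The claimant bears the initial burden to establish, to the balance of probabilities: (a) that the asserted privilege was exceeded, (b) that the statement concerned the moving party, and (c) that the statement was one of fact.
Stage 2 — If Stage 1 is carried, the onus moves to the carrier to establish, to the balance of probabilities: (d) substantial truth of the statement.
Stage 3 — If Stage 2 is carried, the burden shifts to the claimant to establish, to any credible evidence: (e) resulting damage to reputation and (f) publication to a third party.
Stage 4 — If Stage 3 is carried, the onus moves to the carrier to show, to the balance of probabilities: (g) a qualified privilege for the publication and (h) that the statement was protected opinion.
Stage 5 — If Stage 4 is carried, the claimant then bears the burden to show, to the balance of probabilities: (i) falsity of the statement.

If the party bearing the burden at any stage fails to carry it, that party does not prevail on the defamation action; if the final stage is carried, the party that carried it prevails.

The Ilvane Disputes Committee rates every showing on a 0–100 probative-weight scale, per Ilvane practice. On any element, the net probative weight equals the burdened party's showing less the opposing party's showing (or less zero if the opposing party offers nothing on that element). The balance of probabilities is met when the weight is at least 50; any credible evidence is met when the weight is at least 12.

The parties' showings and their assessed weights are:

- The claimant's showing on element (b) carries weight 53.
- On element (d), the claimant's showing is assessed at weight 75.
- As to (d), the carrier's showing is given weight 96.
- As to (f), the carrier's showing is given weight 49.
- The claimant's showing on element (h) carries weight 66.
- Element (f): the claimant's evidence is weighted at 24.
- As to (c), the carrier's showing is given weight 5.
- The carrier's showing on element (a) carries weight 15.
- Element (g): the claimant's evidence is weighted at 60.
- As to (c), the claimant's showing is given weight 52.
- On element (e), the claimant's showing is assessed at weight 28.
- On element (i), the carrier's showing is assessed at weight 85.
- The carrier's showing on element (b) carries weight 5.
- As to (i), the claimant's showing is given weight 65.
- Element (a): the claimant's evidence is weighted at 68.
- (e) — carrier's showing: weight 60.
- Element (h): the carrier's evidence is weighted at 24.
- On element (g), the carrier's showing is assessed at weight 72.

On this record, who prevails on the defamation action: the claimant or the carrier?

carrier

At Stage 1 the claimant must meet the balance of probabilities (weight is at least 50): on (a) the weight is 68 less the opposing 15 gives net 53, which does reach 50, so (a) meets the standard; on (b) the weight is 53 less the opposing 5 gives net 48, which does not reach 50, so (b) does not meet the standard; on (c) the weight is 52 less the opposing 5 gives net 47, which does not reach 50, so (c) does not meet the standard.
  The claimant does not carry Stage 1.
The carrier prevails.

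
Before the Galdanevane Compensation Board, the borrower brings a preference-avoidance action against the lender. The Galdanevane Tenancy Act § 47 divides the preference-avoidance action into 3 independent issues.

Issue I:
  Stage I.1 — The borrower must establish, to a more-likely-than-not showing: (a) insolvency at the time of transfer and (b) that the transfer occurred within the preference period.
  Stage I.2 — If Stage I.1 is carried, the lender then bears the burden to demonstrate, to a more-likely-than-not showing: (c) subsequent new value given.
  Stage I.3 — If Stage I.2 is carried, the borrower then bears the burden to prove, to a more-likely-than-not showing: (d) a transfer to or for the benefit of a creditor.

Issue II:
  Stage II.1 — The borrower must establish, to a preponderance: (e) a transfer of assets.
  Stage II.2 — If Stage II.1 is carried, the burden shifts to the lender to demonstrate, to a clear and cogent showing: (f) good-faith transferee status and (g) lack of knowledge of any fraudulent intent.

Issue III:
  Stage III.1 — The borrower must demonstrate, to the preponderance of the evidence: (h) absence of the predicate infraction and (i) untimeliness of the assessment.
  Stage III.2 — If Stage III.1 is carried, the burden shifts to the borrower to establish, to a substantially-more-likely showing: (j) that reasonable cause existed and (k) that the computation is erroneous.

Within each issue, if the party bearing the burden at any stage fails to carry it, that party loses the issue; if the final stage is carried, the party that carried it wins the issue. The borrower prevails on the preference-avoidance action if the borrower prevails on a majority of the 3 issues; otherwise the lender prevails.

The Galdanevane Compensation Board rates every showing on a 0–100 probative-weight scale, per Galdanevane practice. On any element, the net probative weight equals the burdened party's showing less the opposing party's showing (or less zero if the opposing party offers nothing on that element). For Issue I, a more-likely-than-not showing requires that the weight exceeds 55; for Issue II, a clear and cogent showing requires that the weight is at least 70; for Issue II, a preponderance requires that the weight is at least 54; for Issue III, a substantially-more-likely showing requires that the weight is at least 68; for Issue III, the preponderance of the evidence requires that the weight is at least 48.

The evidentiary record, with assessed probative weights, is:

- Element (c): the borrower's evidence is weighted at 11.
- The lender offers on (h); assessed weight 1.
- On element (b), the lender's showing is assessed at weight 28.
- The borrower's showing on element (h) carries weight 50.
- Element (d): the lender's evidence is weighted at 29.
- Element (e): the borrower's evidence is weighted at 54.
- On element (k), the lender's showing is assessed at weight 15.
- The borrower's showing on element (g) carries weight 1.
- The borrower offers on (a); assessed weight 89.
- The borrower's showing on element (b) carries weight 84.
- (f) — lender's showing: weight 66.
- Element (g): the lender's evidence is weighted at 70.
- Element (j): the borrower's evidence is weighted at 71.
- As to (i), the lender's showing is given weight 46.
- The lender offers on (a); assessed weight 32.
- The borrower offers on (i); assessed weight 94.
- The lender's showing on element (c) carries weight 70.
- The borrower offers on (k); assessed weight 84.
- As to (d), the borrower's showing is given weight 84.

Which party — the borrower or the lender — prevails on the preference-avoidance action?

— Issue I —
Stage I.1 — burden on borrower; standard: a more-likely-than-not showing (weight exceeds 55).
    (a): 89 − 32 = 57 > 55 [met]
    (b): 84 − 28 = 56 > 55 [met]
  Stage I.1 carried; the burden shifts to the lender.
Stage I.2 — burden on lender; standard: a more-likely-than-not showing (weight exceeds 55).
    (c): 70 − 11 = 59 > 55 [met]
  Stage I.2 carried; the burden shifts to the borrower.
Stage I.3 — burden on borrower; standard: a more-likely-than-not showing (weight exceeds 55).
    (d): 84 − 29 = 55 ≤ 55 [not met]
  Not every element is met, so the borrower fails to carry Stage I.3.
The analysis ends at Stage I.3; the lender prevails on this issue.
— Issue II —
Stage II.1 — burden on borrower; standard: a preponderance (weight is at least 54).
    (e): 54 ≥ 54 [met]
  Stage II.1 carried; the burden shifts to the lender.
Stage II.2 — burden on lender; standard: a clear and cogent showing (weight is at least 70).
    (f): 66 < 70 [not met]
    (g): 70 − 1 = 69 < 70 [not met]
  The lender does not carry Stage II.2.
So the borrower prevails on this issue.
— Issue III —
At Stage III.1 the borrower must meet the preponderance of the evidence (weight is at least 48): on (h) the weight is 50 less the opposing 1 gives net 49, ≥ 48, so (h) meets the standard; on (i) the weight is 94 less the opposing 46 gives net 48, which does reach 48, so (i) meets the standard.
  All elements met. The borrower retains the burden for Stage III.2.
At Stage III.2 the borrower must meet a substantially-more-likely showing (weight is at least 68): on (j) the weight is 71, ≥ 68, so (j) meets the standard; on (k) the weight is 84 less the opposing 15 gives net 69, ≥ 68, so (k) meets the standard.
  All elements met at the final stage.
All stages carried — the borrower prevails on this issue.
Per-issue: Issue I → lender; Issue II → borrower; Issue III → borrower. The borrower must prevail on a majority of issues; overall, the borrower prevails.

borrower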